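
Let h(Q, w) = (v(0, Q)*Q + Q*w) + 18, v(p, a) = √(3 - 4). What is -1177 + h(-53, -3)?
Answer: -1000 - 53*I ≈ -1000.0 - 53.0*I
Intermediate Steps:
v(p, a) = I (v(p, a) = √(-1) = I)
h(Q, w) = 18 + I*Q + Q*w (h(Q, w) = (I*Q + Q*w) + 18 = 18 + I*Q + Q*w)
-1177 + h(-53, -3) = -1177 + (18 + I*(-53) - 53*(-3)) = -1177 + (18 - 53*I + 159) = -1177 + (177 - 53*I) = -1000 - 53*I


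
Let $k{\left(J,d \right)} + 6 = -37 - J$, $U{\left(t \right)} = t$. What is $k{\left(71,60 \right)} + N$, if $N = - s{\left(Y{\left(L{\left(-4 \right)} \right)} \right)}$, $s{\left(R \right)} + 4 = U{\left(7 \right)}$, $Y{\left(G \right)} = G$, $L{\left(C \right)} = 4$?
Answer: $-117$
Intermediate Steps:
$s{\left(R \right)} = 3$ ($s{\left(R \right)} = -4 + 7 = 3$)
$k{\left(J,d \right)} = -43 - J$ ($k{\left(J,d \right)} = -6 - \left(37 + J\right) = -43 - J$)
$N = -3$ ($N = \left(-1\right) 3 = -3$)
$k{\left(71,60 \right)} + N = \left(-43 - 71\right) - 3 = -114 - 3 = -117$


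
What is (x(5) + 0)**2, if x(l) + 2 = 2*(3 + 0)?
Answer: 16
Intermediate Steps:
x(l) = 4 (x(l) = -2 + 2*(3 + 0) = -2 + 2*3 = -2 + 6 = 4)
(x(5) + 0)**2 = (4 + 0)**2 = 4**2 = 16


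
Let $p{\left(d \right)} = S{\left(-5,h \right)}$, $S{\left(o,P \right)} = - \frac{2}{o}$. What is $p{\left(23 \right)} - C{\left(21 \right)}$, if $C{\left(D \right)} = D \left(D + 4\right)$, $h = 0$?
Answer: $- \frac{2623}{5} \approx -524.6$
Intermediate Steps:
$C{\left(D \right)} = D \left(4 + D\right)$
$p{\left(d \right)} = \frac{2}{5}$ ($p{\left(d \right)} = - \frac{2}{-5} = \left(-2\right) \left(- \frac{1}{5}\right) = \frac{2}{5}$)
$p{\left(23 \right)} - C{\left(21 \right)} = \frac{2}{5} - 21 \left(4 + 21\right) = \frac{2}{5} - 21 \cdot 25 = \frac{2}{5} - 525 = - \frac{2623}{5}$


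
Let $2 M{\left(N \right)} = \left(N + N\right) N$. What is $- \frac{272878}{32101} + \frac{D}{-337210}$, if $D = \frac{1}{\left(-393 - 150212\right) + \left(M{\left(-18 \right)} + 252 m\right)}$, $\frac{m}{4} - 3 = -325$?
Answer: $- \frac{43695006972243559}{5140221706465970} \approx -8.5006$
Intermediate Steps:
$m = -1288$ ($m = 12 + 4 \left(-325\right) = 12 - 1300 = -1288$)
$M{\left(N \right)} = N^{2}$ ($M{\left(N \right)} = \frac{\left(N + N\right) N}{2} = \frac{2 N N}{2} = \frac{2 N^{2}}{2} = N^{2}$)
$D = - \frac{1}{474857}$ ($D = \frac{1}{\left(-393 - 150212\right) + \left(\left(-18\right)^{2} + 252 \left(-1288\right)\right)} = \frac{1}{-150605 + \left(324 - 324576\right)} = \frac{1}{-150605 - 324252} = \frac{1}{-474857} = - \frac{1}{474857} \approx -2.1059 \cdot 10^{-6}$)
$- \frac{272878}{32101} + \frac{D}{-337210} = - \frac{272878}{32101} - \frac{1}{474857 \left(-337210\right)} = \left(-272878\right) \frac{1}{32101} - - \frac{1}{160126528970} = - \frac{272878}{32101} + \frac{1}{160126528970} = - \frac{43695006972243559}{5140221706465970}$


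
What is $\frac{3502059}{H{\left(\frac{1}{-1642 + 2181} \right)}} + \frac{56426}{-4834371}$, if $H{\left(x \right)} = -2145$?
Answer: $- \frac{513041621323}{314234115} \approx -1632.7$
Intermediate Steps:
$\frac{3502059}{H{\left(\frac{1}{-1642 + 2181} \right)}} + \frac{56426}{-4834371} = \frac{3502059}{-2145} + \frac{56426}{-4834371} = 3502059 \left(- \frac{1}{2145}\right) + 56426 \left(- \frac{1}{4834371}\right) = - \frac{106123}{65} - \frac{56426}{4834371} = - \frac{513041621323}{314234115}$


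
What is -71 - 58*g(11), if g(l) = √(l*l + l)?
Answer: -71 - 116*√33 ≈ -737.37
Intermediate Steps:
g(l) = √(l + l²) (g(l) = √(l² + l) = √(l + l²))
-71 - 58*g(11) = -71 - 58*√11*√(1 + 11) = -71 - 58*2*√33 = -71 - 116*√33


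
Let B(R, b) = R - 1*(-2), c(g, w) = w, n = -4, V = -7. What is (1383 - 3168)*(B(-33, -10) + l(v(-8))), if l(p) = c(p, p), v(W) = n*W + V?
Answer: 10710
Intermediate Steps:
B(R, b) = 2 + R (B(R, b) = R + 2 = 2 + R)
v(W) = -7 - 4*W (v(W) = -4*W - 7 = -7 - 4*W)
l(p) = p
(1383 - 3168)*(B(-33, -10) + l(v(-8))) = (1383 - 3168)*((2 - 33) + (-7 - 4*(-8))) = -1785*(-31 + (-7 + 32)) = -1785*(-31 + 25) = -1785*(-6) = 10710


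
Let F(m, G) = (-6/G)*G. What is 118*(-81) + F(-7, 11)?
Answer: -9564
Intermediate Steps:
F(m, G) = -6
118*(-81) + F(-7, 11) = 118*(-81) - 6 = -9558 - 6 = -9564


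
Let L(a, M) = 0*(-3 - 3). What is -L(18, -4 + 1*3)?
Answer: 0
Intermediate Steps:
L(a, M) = 0 (L(a, M) = 0*(-6) = 0)
-L(18, -4 + 1*3) = -1*0 = 0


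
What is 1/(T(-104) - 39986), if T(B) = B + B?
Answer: -1/40194 ≈ -2.4879e-5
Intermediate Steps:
T(B) = 2*B
1/(T(-104) - 39986) = 1/(2*(-104) - 39986) = 1/(-208 - 39986) = 1/(-40194) = -1/40194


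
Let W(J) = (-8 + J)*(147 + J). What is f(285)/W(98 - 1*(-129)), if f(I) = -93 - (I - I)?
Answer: -31/27302 ≈ -0.0011354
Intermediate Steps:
f(I) = -93 (f(I) = -93 - 1*0 = -93 + 0 = -93)
f(285)/W(98 - 1*(-129)) = -93/(-1176 + (98 - 1*(-129))**2 + 139*(98 - 1*(-129))) = -93/(-1176 + (98 + 129)**2 + 139*(98 + 129)) = -93/(-1176 + 227**2 + 139*227) = -93/(-1176 + 51529 + 31553) = -93/81906 = -93*1/81906 = -31/27302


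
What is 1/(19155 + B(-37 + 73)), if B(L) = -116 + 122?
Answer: 1/19161 ≈ 5.2189e-5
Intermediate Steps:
B(L) = 6
1/(19155 + B(-37 + 73)) = 1/(19155 + 6) = 1/19161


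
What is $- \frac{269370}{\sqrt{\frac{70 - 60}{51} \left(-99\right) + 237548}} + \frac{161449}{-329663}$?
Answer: $- \frac{161449}{329663} - \frac{134685 \sqrt{68645762}}{2018993} \approx -553.19$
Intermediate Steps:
$- \frac{269370}{\sqrt{\frac{70 - 60}{51} \left(-99\right) + 237548}} + \frac{161449}{-329663} = - \frac{269370}{\sqrt{10 \cdot \frac{1}{51} \left(-99\right) + 237548}} + 161449 \left(- \frac{1}{329663}\right) = - \frac{269370}{\sqrt{\frac{10}{51} \left(-99\right) + 237548}} - \frac{161449}{329663} = - \frac{269370}{\sqrt{- \frac{330}{17} + 237548}} - \frac{161449}{329663} = - \frac{269370}{\sqrt{\frac{4037986}{17}}} - \frac{161449}{329663} = - \frac{269370}{\frac{1}{17} \sqrt{68645762}} - \frac{161449}{329663} = - 269370 \frac{\sqrt{68645762}}{4037986} - \frac{161449}{329663} = - \frac{134685 \sqrt{68645762}}{2018993} - \frac{161449}{329663} = - \frac{161449}{329663} - \frac{134685 \sqrt{68645762}}{2018993}$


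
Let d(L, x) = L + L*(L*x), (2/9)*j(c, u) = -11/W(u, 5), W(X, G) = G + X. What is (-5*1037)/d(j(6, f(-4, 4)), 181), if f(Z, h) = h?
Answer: -1220/1287 ≈ -0.94794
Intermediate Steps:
j(c, u) = -99/(2*(5 + u)) (j(c, u) = 9*(-11/(5 + u))/2 = -99/(2*(5 + u)))
d(L, x) = L + x*L²
(-5*1037)/d(j(6, f(-4, 4)), 181) = (-5*1037)/(((-99/(10 + 2*4))*(1 - 99/(10 + 2*4)*181))) = -5185*(-2/(11*(1 - 99/(10 + 8)*181))) = -5185*(-2/(11*(1 - 99/18*181))) = -5185*(-2/(11*(1 - 99*1/18*181))) = -5185*(-2/(11*(1 - 11/2*181))) = -5185*(-2/(11*(1 - 1991/2))) = -5185/((-11/2*(-1989/2))) = -5185/21879/4 = -5185*4/21879 = -1220/1287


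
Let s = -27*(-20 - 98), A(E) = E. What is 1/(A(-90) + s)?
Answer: 1/3096 ≈ 0.00032300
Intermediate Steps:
s = 3186 (s = -27*(-118) = 3186)
1/(A(-90) + s) = 1/(-90 + 3186) = 1/3096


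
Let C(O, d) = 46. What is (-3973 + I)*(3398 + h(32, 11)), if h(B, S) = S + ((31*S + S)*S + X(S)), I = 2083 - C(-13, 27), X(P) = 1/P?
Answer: -14096192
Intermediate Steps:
I = 2037 (I = 2083 - 1*46 = 2083 - 46 = 2037)
h(B, S) = S + 1/S + 32*S² (h(B, S) = S + ((31*S + S)*S + 1/S) = S + ((32*S)*S + 1/S) = S + (32*S² + 1/S) = S + (1/S + 32*S²) = S + 1/S + 32*S²)
(-3973 + I)*(3398 + h(32, 11)) = (-3973 + 2037)*(3398 + (11 + 1/11 + 32*11²)) = -1936*(3398 + (11 + 1/11 + 32*121)) = -1936*(3398 + (11 + 1/11 + 3872)) = -1936*(3398 + 42714/11) = -1936*80092/11 = -14096192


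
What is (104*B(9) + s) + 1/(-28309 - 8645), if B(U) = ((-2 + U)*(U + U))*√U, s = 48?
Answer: 1454509439/36954 ≈ 39360.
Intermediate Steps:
B(U) = 2*U^(3/2)*(-2 + U) (B(U) = ((-2 + U)*(2*U))*√U = (2*U*(-2 + U))*√U = 2*U^(3/2)*(-2 + U))
(104*B(9) + s) + 1/(-28309 - 8645) = (104*(2*9^(3/2)*(-2 + 9)) + 48) + 1/(-28309 - 8645) = (104*(2*27*7) + 48) + 1/(-36954) = (104*378 + 48) - 1/36954 = (39312 + 48) - 1/36954 = 39360 - 1/36954 = 1454509439/36954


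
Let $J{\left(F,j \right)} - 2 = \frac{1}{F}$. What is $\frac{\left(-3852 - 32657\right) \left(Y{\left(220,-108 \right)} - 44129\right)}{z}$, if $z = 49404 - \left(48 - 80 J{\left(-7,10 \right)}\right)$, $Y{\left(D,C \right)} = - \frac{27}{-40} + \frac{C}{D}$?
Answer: $\frac{451107703207}{13861280} \approx 32544.0$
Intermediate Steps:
$J{\left(F,j \right)} = 2 + \frac{1}{F}$
$Y{\left(D,C \right)} = \frac{27}{40} + \frac{C}{D}$ ($Y{\left(D,C \right)} = \left(-27\right) \left(- \frac{1}{40}\right) + \frac{C}{D} = \frac{27}{40} + \frac{C}{D}$)
$z = \frac{346532}{7}$ ($z = 49404 - \left(48 - 80 \left(2 + \frac{1}{-7}\right)\right) = 49404 - \left(48 - 80 \left(2 - \frac{1}{7}\right)\right) = 49404 - \left(48 - \frac{1040}{7}\right) = 49404 - - \frac{704}{7} = 49404 + \frac{704}{7} = \frac{346532}{7} \approx 49505.0$)
$\frac{\left(-3852 - 32657\right) \left(Y{\left(220,-108 \right)} - 44129\right)}{z} = \frac{\left(-3852 - 32657\right) \left(\left(\frac{27}{40} - \frac{108}{220}\right) - 44129\right)}{\frac{346532}{7}} = - 36509 \left(\left(\frac{27}{40} - \frac{27}{55}\right) - 44129\right) \frac{7}{346532} = - 36509 \left(\frac{81}{440} - 44129\right) \frac{7}{346532} = \left(-36509\right) \left(- \frac{19416679}{440}\right) \frac{7}{346532} = \frac{64443957601}{40} \cdot \frac{7}{346532} = \frac{451107703207}{13861280}$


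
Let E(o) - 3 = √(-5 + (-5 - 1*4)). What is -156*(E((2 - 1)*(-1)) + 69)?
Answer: -11232 - 156*I*√14 ≈ -11232.0 - 583.7*I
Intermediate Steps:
E(o) = 3 + I*√14 (E(o) = 3 + √(-5 + (-5 - 1*4)) = 3 + √(-5 + (-5 - 4)) = 3 + √(-5 - 9) = 3 + √(-14) = 3 + I*√14)
-156*(E((2 - 1)*(-1)) + 69) = -156*((3 + I*√14) + 69) = -156*(72 + I*√14) = -11232 - 156*I*√14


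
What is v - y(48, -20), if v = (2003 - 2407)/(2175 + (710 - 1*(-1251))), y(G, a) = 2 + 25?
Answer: -28019/1034 ≈ -27.098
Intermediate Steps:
y(G, a) = 27
v = -101/1034 (v = -404/(2175 + (710 + 1251)) = -404/(2175 + 1961) = -404/4136 = -404*1/4136 = -101/1034 ≈ -0.097679)
v - y(48, -20) = -101/1034 - 1*27 = -101/1034 - 27 = -28019/1034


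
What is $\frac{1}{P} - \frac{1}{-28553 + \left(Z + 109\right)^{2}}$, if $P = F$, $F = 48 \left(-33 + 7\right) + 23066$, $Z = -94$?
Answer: $\frac{25073}{309030152} \approx 8.1134 \cdot 10^{-5}$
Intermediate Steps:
$F = 21818$ ($F = 48 \left(-26\right) + 23066 = -1248 + 23066 = 21818$)
$P = 21818$
$\frac{1}{P} - \frac{1}{-28553 + \left(Z + 109\right)^{2}} = \frac{1}{21818} - \frac{1}{-28553 + \left(-94 + 109\right)^{2}} = \frac{1}{21818} - \frac{1}{-28553 + 15^{2}} = \frac{1}{21818} - \frac{1}{-28553 + 225} = \frac{1}{21818} - \frac{1}{-28328} = \frac{1}{21818} - - \frac{1}{28328} = \frac{1}{21818} + \frac{1}{28328} = \frac{25073}{309030152}$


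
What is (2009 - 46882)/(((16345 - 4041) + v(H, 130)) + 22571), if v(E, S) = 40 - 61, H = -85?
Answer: -44873/34854 ≈ -1.2875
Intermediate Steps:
v(E, S) = -21
(2009 - 46882)/(((16345 - 4041) + v(H, 130)) + 22571) = (2009 - 46882)/(((16345 - 4041) - 21) + 22571) = -44873/((12304 - 21) + 22571) = -44873/(12283 + 22571) = -44873/34854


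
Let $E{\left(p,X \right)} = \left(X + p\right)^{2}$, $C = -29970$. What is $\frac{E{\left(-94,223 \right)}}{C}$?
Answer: $- \frac{1849}{3330} \approx -0.55525$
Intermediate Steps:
$\frac{E{\left(-94,223 \right)}}{C} = \frac{\left(223 - 94\right)^{2}}{-29970} = 129^{2} \left(- \frac{1}{29970}\right) = 16641 \left(- \frac{1}{29970}\right) = - \frac{1849}{3330}$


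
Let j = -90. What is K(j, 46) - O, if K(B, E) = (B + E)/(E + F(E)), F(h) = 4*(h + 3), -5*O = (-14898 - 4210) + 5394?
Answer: -150864/55 ≈ -2743.0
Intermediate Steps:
O = 13714/5 (O = -((-14898 - 4210) + 5394)/5 = -(-19108 + 5394)/5 = -⅕*(-13714) = 13714/5 ≈ 2742.8)
F(h) = 12 + 4*h (F(h) = 4*(3 + h) = 12 + 4*h)
K(B, E) = (B + E)/(12 + 5*E) (K(B, E) = (B + E)/(E + (12 + 4*E)) = (B + E)/(12 + 5*E))
K(j, 46) - O = (-90 + 46)/(12 + 5*46) - 1*13714/5 = -44/(12 + 230) - 13714/5 = -44/242 - 13714/5 = (1/242)*(-44) - 13714/5 = -2/11 - 13714/5 = -150864/55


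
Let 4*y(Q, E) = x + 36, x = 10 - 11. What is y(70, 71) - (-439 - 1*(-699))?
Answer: -1005/4 ≈ -251.25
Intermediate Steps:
x = -1
y(Q, E) = 35/4 (y(Q, E) = (-1 + 36)/4 = (¼)*35 = 35/4)
y(70, 71) - (-439 - 1*(-699)) = 35/4 - (-439 - 1*(-699)) = 35/4 - (-439 + 699) = 35/4 - 1*260 = 35/4 - 260 = -1005/4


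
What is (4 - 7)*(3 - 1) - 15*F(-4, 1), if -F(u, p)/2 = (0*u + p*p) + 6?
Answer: 204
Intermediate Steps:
F(u, p) = -12 - 2*p² (F(u, p) = -2*((0*u + p*p) + 6) = -2*((0 + p²) + 6) = -2*(p² + 6) = -2*(6 + p²) = -12 - 2*p²)
(4 - 7)*(3 - 1) - 15*F(-4, 1) = (4 - 7)*(3 - 1) - 15*(-12 - 2*1²) = -3*2 - 15*(-12 - 2*1) = -6 - 15*(-12 - 2) = -6 - 15*(-14) = -6 + 210 = 204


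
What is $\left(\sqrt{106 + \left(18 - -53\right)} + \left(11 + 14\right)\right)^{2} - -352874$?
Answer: $353676 + 50 \sqrt{177} \approx 3.5434 \cdot 10^{5}$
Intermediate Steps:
$\left(\sqrt{106 + \left(18 - -53\right)} + \left(11 + 14\right)\right)^{2} - -352874 = \left(\sqrt{106 + \left(18 + 53\right)} + 25\right)^{2} + 352874 = \left(\sqrt{106 + 71} + 25\right)^{2} + 352874 = \left(\sqrt{177} + 25\right)^{2} + 352874 = \left(25 + \sqrt{177}\right)^{2} + 352874 = 352874 + \left(25 + \sqrt{177}\right)^{2}$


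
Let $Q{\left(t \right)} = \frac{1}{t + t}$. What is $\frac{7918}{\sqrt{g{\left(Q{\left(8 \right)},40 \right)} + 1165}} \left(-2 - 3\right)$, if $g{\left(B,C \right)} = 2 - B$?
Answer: $- \frac{158360 \sqrt{18671}}{18671} \approx -1158.9$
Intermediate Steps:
$Q{\left(t \right)} = \frac{1}{2 t}$
$\frac{7918}{\sqrt{g{\left(Q{\left(8 \right)},40 \right)} + 1165}} \left(-2 - 3\right) = \frac{7918}{\sqrt{\left(2 - \frac{1}{2 \cdot 8}\right) + 1165}} \left(-2 - 3\right) = \frac{7918}{\sqrt{\left(2 - \frac{1}{2} \cdot \frac{1}{8}\right) + 1165}} \left(-2 - 3\right) = \frac{7918}{\sqrt{\left(2 - \frac{1}{16}\right) + 1165}} \left(-5\right) = \frac{7918}{\sqrt{\frac{31}{16} + 1165}} \left(-5\right) = \frac{7918}{\sqrt{\frac{18671}{16}}} \left(-5\right) = \frac{7918}{\frac{1}{4} \sqrt{18671}} \left(-5\right) = 7918 \frac{4 \sqrt{18671}}{18671} \left(-5\right) = \frac{31672 \sqrt{18671}}{18671} \left(-5\right) = - \frac{158360 \sqrt{18671}}{18671}$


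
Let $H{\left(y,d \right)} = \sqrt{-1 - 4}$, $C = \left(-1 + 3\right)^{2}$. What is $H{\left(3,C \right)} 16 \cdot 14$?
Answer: $224 i \sqrt{5} \approx 500.88 i$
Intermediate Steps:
$C = 4$ ($C = 2^{2} = 4$)
$H{\left(y,d \right)} = i \sqrt{5}$ ($H{\left(y,d \right)} = \sqrt{-5} = i \sqrt{5}$)
$H{\left(3,C \right)} 16 \cdot 14 = i \sqrt{5} \cdot 16 \cdot 14 = 16 i \sqrt{5} \cdot 14 = 224 i \sqrt{5}$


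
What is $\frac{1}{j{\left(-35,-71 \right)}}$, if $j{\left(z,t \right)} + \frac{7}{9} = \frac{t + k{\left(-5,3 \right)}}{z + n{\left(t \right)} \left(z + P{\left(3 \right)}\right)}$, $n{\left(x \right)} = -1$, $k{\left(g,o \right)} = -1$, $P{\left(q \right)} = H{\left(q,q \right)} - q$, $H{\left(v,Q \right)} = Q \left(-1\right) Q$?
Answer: $- \frac{9}{61} \approx -0.14754$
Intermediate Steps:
$H{\left(v,Q \right)} = - Q^{2}$ ($H{\left(v,Q \right)} = - Q Q = - Q^{2}$)
$P{\left(q \right)} = - q - q^{2}$ ($P{\left(q \right)} = - q^{2} - q = - q - q^{2}$)
$j{\left(z,t \right)} = - \frac{31}{36} + \frac{t}{12}$ ($j{\left(z,t \right)} = - \frac{7}{9} + \frac{t - 1}{z - \left(z + 3 \left(-1 - 3\right)\right)} = - \frac{7}{9} + \frac{-1 + t}{z - \left(z + 3 \left(-1 - 3\right)\right)} = - \frac{7}{9} + \frac{-1 + t}{z - \left(z + 3 \left(-4\right)\right)} = - \frac{7}{9} + \frac{-1 + t}{z - \left(z - 12\right)} = - \frac{7}{9} + \frac{-1 + t}{z - \left(-12 + z\right)} = - \frac{7}{9} + \frac{-1 + t}{12} = - \frac{7}{9} + \left(-1 + t\right) \frac{1}{12} = - \frac{7}{9} + \left(- \frac{1}{12} + \frac{t}{12}\right) = - \frac{31}{36} + \frac{t}{12}$)
$\frac{1}{j{\left(-35,-71 \right)}} = \frac{1}{- \frac{31}{36} + \frac{1}{12} \left(-71\right)} = \frac{1}{- \frac{31}{36} - \frac{71}{12}} = \frac{1}{- \frac{61}{9}} = - \frac{9}{61}$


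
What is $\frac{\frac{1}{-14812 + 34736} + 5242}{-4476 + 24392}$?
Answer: $\frac{104441609}{396806384} \approx 0.26321$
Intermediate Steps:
$\frac{\frac{1}{-14812 + 34736} + 5242}{-4476 + 24392} = \frac{\frac{1}{19924} + 5242}{19916} = \left(\frac{1}{19924} + 5242\right) \frac{1}{19916} = \frac{104441609}{19924} \cdot \frac{1}{19916} = \frac{104441609}{396806384}$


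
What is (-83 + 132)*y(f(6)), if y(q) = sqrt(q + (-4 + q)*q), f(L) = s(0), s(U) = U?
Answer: 0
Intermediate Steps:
f(L) = 0
y(q) = sqrt(q + q*(-4 + q))
(-83 + 132)*y(f(6)) = (-83 + 132)*sqrt(0*(-3 + 0)) = 49*sqrt(0*(-3)) = 49*sqrt(0) = 49*0 = 0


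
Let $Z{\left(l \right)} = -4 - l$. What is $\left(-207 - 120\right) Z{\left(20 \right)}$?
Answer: $7848$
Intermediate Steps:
$\left(-207 - 120\right) Z{\left(20 \right)} = \left(-207 - 120\right) \left(-4 - 20\right) = - 327 \left(-4 - 20\right) = \left(-327\right) \left(-24\right) = 7848$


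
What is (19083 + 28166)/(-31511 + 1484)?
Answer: -47249/30027 ≈ -1.5736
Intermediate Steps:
(19083 + 28166)/(-31511 + 1484) = 47249/(-30027) = 47249*(-1/30027) = -47249/30027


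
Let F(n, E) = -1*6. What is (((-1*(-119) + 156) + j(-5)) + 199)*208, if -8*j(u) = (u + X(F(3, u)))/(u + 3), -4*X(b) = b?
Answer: 197093/2 ≈ 98547.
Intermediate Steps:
F(n, E) = -6
X(b) = -b/4
j(u) = -(3/2 + u)/(8*(3 + u)) (j(u) = -(u - 1/4*(-6))/(8*(u + 3)) = -(u + 3/2)/(8*(3 + u)) = -(3/2 + u)/(8*(3 + u)))
(((-1*(-119) + 156) + j(-5)) + 199)*208 = (((-1*(-119) + 156) + (-3 - 2*(-5))/(16*(3 - 5))) + 199)*208 = (((119 + 156) + (1/16)*(-3 + 10)/(-2)) + 199)*208 = ((275 + (1/16)*(-1/2)*7) + 199)*208 = ((275 - 7/32) + 199)*208 = (8793/32 + 199)*208 = (15161/32)*208 = 197093/2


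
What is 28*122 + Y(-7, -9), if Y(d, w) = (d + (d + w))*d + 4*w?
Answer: 3541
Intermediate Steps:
Y(d, w) = 4*w + d*(w + 2*d) (Y(d, w) = (w + 2*d)*d + 4*w = d*(w + 2*d) + 4*w = 4*w + d*(w + 2*d))
28*122 + Y(-7, -9) = 28*122 + (2*(-7)² + 4*(-9) - 7*(-9)) = 3416 + (2*49 - 36 + 63) = 3416 + (98 - 36 + 63) = 3416 + 125 = 3541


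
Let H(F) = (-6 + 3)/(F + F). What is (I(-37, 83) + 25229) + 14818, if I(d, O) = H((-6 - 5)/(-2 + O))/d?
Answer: 32598015/814 ≈ 40047.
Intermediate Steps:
H(F) = -3/(2*F) (H(F) = -3*1/(2*F) = -3/(2*F))
I(d, O) = (-3/11 + 3*O/22)/d (I(d, O) = (-3*(-2 + O)/(-6 - 5)/2)/d = (-(3/11 - 3*O/22))/d = (-3*(2/11 - O/11)/2)/d = (-3/11 + 3*O/22)/d)
(I(-37, 83) + 25229) + 14818 = ((3/22)*(-2 + 83)/(-37) + 25229) + 14818 = ((3/22)*(-1/37)*81 + 25229) + 14818 = (-243/814 + 25229) + 14818 = 20536163/814 + 14818 = 32598015/814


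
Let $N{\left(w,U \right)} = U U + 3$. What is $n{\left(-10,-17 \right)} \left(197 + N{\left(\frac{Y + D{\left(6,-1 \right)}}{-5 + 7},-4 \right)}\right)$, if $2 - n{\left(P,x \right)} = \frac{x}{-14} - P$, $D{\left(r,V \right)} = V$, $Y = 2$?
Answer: $- \frac{13932}{7} \approx -1990.3$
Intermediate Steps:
$n{\left(P,x \right)} = 2 + P + \frac{x}{14}$ ($n{\left(P,x \right)} = 2 - \left(\frac{x}{-14} - P\right) = 2 - \left(x \left(- \frac{1}{14}\right) - P\right) = 2 - \left(- \frac{x}{14} - P\right) = 2 - \left(- P - \frac{x}{14}\right) = 2 + \left(P + \frac{x}{14}\right) = 2 + P + \frac{x}{14}$)
$N{\left(w,U \right)} = 3 + U^{2}$ ($N{\left(w,U \right)} = U^{2} + 3 = 3 + U^{2}$)
$n{\left(-10,-17 \right)} \left(197 + N{\left(\frac{Y + D{\left(6,-1 \right)}}{-5 + 7},-4 \right)}\right) = \left(2 - 10 + \frac{1}{14} \left(-17\right)\right) \left(197 + \left(3 + \left(-4\right)^{2}\right)\right) = \left(2 - 10 - \frac{17}{14}\right) \left(197 + \left(3 + 16\right)\right) = - \frac{129 \left(197 + 19\right)}{14} = \left(- \frac{129}{14}\right) 216 = - \frac{13932}{7}$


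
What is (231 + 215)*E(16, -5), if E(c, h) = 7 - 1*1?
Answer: 2676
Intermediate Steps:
E(c, h) = 6 (E(c, h) = 7 - 1 = 6)
(231 + 215)*E(16, -5) = (231 + 215)*6 = 446*6 = 2676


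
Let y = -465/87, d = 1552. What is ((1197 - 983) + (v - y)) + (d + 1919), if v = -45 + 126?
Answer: 109369/29 ≈ 3771.3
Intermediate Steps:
y = -155/29 (y = -465*1/87 = -155/29 ≈ -5.3448)
v = 81
((1197 - 983) + (v - y)) + (d + 1919) = ((1197 - 983) + (81 - 1*(-155/29))) + (1552 + 1919) = (214 + (81 + 155/29)) + 3471 = (214 + 2504/29) + 3471 = 8710/29 + 3471 = 109369/29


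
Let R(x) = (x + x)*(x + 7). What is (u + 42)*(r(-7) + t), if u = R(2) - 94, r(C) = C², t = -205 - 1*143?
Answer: 4784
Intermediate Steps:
t = -348 (t = -205 - 143 = -348)
R(x) = 2*x*(7 + x) (R(x) = (2*x)*(7 + x) = 2*x*(7 + x))
u = -58 (u = 2*2*(7 + 2) - 94 = 2*2*9 - 94 = 36 - 94 = -58)
(u + 42)*(r(-7) + t) = (-58 + 42)*((-7)² - 348) = -16*(49 - 348) = -16*(-299) = 4784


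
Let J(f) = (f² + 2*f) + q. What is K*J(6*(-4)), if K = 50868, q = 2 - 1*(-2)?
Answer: 27061776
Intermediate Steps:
q = 4 (q = 2 + 2 = 4)
J(f) = 4 + f² + 2*f (J(f) = (f² + 2*f) + 4 = 4 + f² + 2*f)
K*J(6*(-4)) = 50868*(4 + (6*(-4))² + 2*(6*(-4))) = 50868*(4 + (-24)² + 2*(-24)) = 50868*(4 + 576 - 48) = 50868*532 = 27061776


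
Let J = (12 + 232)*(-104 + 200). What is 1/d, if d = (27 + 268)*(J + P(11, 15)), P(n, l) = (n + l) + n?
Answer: 1/6920995 ≈ 1.4449e-7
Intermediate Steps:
P(n, l) = l + 2*n (P(n, l) = (l + n) + n = l + 2*n)
J = 23424 (J = 244*96 = 23424)
d = 6920995 (d = (27 + 268)*(23424 + (15 + 2*11)) = 295*(23424 + (15 + 22)) = 295*(23424 + 37) = 295*23461 = 6920995)
1/d = 1/6920995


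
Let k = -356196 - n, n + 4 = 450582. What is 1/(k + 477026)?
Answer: -1/329748 ≈ -3.0326e-6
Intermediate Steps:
n = 450578 (n = -4 + 450582 = 450578)
k = -806774 (k = -356196 - 1*450578 = -356196 - 450578 = -806774)
1/(k + 477026) = 1/(-806774 + 477026) = 1/(-329748) = -1/329748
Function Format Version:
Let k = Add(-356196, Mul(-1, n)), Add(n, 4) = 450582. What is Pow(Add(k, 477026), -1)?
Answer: Rational(-1, 329748) ≈ -3.0326e-6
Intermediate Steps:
n = 450578 (n = Add(-4, 450582) = 450578)
k = -806774 (k = Add(-356196, Mul(-1, 450578)) = Add(-356196, -450578) = -806774)
Pow(Add(k, 477026), -1) = Pow(Add(-806774, 477026), -1) = Pow(-329748, -1) = Rational(-1, 329748)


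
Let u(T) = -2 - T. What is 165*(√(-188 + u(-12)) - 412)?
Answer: -67980 + 165*I*√178 ≈ -67980.0 + 2201.4*I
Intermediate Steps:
165*(√(-188 + u(-12)) - 412) = 165*(√(-188 + (-2 - 1*(-12))) - 412) = 165*(√(-188 + (-2 + 12)) - 412) = 165*(√(-188 + 10) - 412) = 165*(√(-178) - 412) = 165*(I*√178 - 412) = 165*(-412 + I*√178) = -67980 + 165*I*√178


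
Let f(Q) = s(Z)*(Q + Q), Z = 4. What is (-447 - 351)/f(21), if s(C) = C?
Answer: -19/4 ≈ -4.7500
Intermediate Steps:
f(Q) = 8*Q (f(Q) = 4*(Q + Q) = 4*(2*Q) = 8*Q)
(-447 - 351)/f(21) = (-447 - 351)/((8*21)) = -798/168 = -798*1/168 = -19/4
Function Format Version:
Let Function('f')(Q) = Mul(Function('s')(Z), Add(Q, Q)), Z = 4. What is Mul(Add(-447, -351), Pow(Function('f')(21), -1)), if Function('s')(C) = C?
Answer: Rational(-19, 4) ≈ -4.7500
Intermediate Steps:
Function('f')(Q) = Mul(8, Q) (Function('f')(Q) = Mul(4, Add(Q, Q)) = Mul(4, Mul(2, Q)) = Mul(8, Q))
Mul(Add(-447, -351), Pow(Function('f')(21), -1)) = Mul(Add(-447, -351), Pow(Mul(8, 21), -1)) = Mul(-798, Pow(168, -1)) = Mul(-798, Rational(1, 168)) = Rational(-19, 4)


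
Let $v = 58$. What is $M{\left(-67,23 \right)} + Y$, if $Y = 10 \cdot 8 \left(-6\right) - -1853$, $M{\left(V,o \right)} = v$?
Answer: $1431$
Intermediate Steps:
$M{\left(V,o \right)} = 58$
$Y = 1373$ ($Y = 80 \left(-6\right) + 1853 = -480 + 1853 = 1373$)
$M{\left(-67,23 \right)} + Y = 58 + 1373 = 1431$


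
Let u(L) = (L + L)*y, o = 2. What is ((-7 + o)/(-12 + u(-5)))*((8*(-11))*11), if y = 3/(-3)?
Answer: -2420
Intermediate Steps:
y = -1 (y = 3*(-⅓) = -1)
u(L) = -2*L (u(L) = (L + L)*(-1) = (2*L)*(-1) = -2*L)
((-7 + o)/(-12 + u(-5)))*((8*(-11))*11) = ((-7 + 2)/(-12 - 2*(-5)))*((8*(-11))*11) = (-5/(-12 + 10))*(-88*11) = -5/(-2)*(-968) = -5*(-½)*(-968) = (5/2)*(-968) = -2420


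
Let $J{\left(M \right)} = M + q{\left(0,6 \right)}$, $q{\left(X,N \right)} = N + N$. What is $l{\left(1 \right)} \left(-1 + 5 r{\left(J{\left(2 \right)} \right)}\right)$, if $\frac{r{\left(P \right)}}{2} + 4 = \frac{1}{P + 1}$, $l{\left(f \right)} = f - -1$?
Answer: $- \frac{242}{3} \approx -80.667$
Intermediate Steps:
$q{\left(X,N \right)} = 2 N$
$J{\left(M \right)} = 12 + M$ ($J{\left(M \right)} = M + 2 \cdot 6 = M + 12 = 12 + M$)
$l{\left(f \right)} = 1 + f$ ($l{\left(f \right)} = f + 1 = 1 + f$)
$r{\left(P \right)} = -8 + \frac{2}{1 + P}$ ($r{\left(P \right)} = -8 + \frac{2}{P + 1} = -8 + \frac{2}{1 + P}$)
$l{\left(1 \right)} \left(-1 + 5 r{\left(J{\left(2 \right)} \right)}\right) = \left(1 + 1\right) \left(-1 + 5 \frac{2 \left(-3 - 4 \left(12 + 2\right)\right)}{1 + \left(12 + 2\right)}\right) = 2 \left(-1 + 5 \frac{2 \left(-3 - 56\right)}{1 + 14}\right) = 2 \left(-1 + 5 \frac{2 \left(-3 - 56\right)}{15}\right) = 2 \left(-1 + 5 \cdot 2 \cdot \frac{1}{15} \left(-59\right)\right) = 2 \left(-1 + 5 \left(- \frac{118}{15}\right)\right) = 2 \left(-1 - \frac{118}{3}\right) = 2 \left(- \frac{121}{3}\right) = - \frac{242}{3}$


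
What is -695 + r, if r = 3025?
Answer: 2330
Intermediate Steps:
-695 + r = -695 + 3025 = 2330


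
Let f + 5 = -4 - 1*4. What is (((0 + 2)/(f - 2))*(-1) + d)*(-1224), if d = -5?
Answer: 29784/5 ≈ 5956.8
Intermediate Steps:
f = -13 (f = -5 + (-4 - 1*4) = -5 + (-4 - 4) = -5 - 8 = -13)
(((0 + 2)/(f - 2))*(-1) + d)*(-1224) = (((0 + 2)/(-13 - 2))*(-1) - 5)*(-1224) = ((2/(-15))*(-1) - 5)*(-1224) = ((2*(-1/15))*(-1) - 5)*(-1224) = (-2/15*(-1) - 5)*(-1224) = (2/15 - 5)*(-1224) = -73/15*(-1224) = 29784/5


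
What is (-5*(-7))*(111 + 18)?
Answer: 4515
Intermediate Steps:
(-5*(-7))*(111 + 18) = 35*129 = 4515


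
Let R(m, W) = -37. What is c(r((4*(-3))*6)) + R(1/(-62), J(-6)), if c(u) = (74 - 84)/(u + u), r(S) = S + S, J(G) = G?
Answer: -5323/144 ≈ -36.965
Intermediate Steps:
r(S) = 2*S
c(u) = -5/u (c(u) = -10*1/(2*u) = -5/u)
c(r((4*(-3))*6)) + R(1/(-62), J(-6)) = -5/(2*((4*(-3))*6)) - 37 = -5/(2*(-12*6)) - 37 = -5/(2*(-72)) - 37 = -5/(-144) - 37 = -5*(-1/144) - 37 = 5/144 - 37 = -5323/144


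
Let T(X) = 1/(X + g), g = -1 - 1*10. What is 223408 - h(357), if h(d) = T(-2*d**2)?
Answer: 56948709873/254909 ≈ 2.2341e+5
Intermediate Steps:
g = -11 (g = -1 - 10 = -11)
T(X) = 1/(-11 + X) (T(X) = 1/(X - 11) = 1/(-11 + X))
h(d) = 1/(-11 - 2*d**2)
223408 - h(357) = 223408 - (-1)/(11 + 2*357**2) = 223408 - (-1)/(11 + 2*127449) = 223408 - (-1)/(11 + 254898) = 223408 - (-1)/254909 = 223408 - 1*(-1/254909) = 223408 + 1/254909 = 56948709873/254909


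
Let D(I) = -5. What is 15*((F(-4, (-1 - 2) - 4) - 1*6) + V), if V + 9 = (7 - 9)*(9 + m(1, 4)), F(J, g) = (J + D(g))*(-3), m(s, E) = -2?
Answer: -30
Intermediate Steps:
F(J, g) = 15 - 3*J (F(J, g) = (J - 5)*(-3) = (-5 + J)*(-3) = 15 - 3*J)
V = -23 (V = -9 + (7 - 9)*(9 - 2) = -9 - 2*7 = -9 - 14 = -23)
15*((F(-4, (-1 - 2) - 4) - 1*6) + V) = 15*(((15 - 3*(-4)) - 1*6) - 23) = 15*(((15 + 12) - 6) - 23) = 15*((27 - 6) - 23) = 15*(21 - 23) = 15*(-2) = -30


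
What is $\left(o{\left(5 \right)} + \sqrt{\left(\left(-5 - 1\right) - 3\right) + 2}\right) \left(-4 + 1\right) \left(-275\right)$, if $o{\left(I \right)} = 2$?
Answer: $1650 + 825 i \sqrt{7} \approx 1650.0 + 2182.7 i$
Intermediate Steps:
$\left(o{\left(5 \right)} + \sqrt{\left(\left(-5 - 1\right) - 3\right) + 2}\right) \left(-4 + 1\right) \left(-275\right) = \left(2 + \sqrt{\left(\left(-5 - 1\right) - 3\right) + 2}\right) \left(-4 + 1\right) \left(-275\right) = \left(2 + \sqrt{\left(-6 - 3\right) + 2}\right) \left(-3\right) \left(-275\right) = \left(2 + \sqrt{-9 + 2}\right) \left(-3\right) \left(-275\right) = \left(2 + \sqrt{-7}\right) \left(-3\right) \left(-275\right) = \left(2 + i \sqrt{7}\right) \left(-3\right) \left(-275\right) = \left(-6 - 3 i \sqrt{7}\right) \left(-275\right) = 1650 + 825 i \sqrt{7}$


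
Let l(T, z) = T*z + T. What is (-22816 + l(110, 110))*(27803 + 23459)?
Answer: -543684772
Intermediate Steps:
l(T, z) = T + T*z
(-22816 + l(110, 110))*(27803 + 23459) = (-22816 + 110*(1 + 110))*(27803 + 23459) = (-22816 + 110*111)*51262 = (-22816 + 12210)*51262 = -10606*51262 = -543684772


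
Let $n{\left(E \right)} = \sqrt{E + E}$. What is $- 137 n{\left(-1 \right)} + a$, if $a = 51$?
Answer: $51 - 137 i \sqrt{2} \approx 51.0 - 193.75 i$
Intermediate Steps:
$n{\left(E \right)} = \sqrt{2} \sqrt{E}$ ($n{\left(E \right)} = \sqrt{2 E} = \sqrt{2} \sqrt{E}$)
$- 137 n{\left(-1 \right)} + a = - 137 \sqrt{2} \sqrt{-1} + 51 = - 137 \sqrt{2} i + 51 = - 137 i \sqrt{2} + 51 = 51 - 137 i \sqrt{2}$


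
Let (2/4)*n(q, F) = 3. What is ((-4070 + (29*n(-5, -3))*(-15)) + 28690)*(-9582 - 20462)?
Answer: -661268440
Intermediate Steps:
n(q, F) = 6 (n(q, F) = 2*3 = 6)
((-4070 + (29*n(-5, -3))*(-15)) + 28690)*(-9582 - 20462) = ((-4070 + (29*6)*(-15)) + 28690)*(-9582 - 20462) = ((-4070 + 174*(-15)) + 28690)*(-30044) = ((-4070 - 2610) + 28690)*(-30044) = (-6680 + 28690)*(-30044) = 22010*(-30044) = -661268440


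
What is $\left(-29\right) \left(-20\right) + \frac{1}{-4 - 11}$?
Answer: $\frac{8699}{15} \approx 579.93$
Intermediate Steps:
$\left(-29\right) \left(-20\right) + \frac{1}{-4 - 11} = 580 + \frac{1}{-15} = 580 - \frac{1}{15} = \frac{8699}{15}$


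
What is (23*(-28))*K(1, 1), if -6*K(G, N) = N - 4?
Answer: -322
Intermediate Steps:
K(G, N) = ⅔ - N/6 (K(G, N) = -(N - 4)/6 = -(-4 + N)/6 = ⅔ - N/6)
(23*(-28))*K(1, 1) = (23*(-28))*(⅔ - ⅙*1) = -644*(⅔ - ⅙) = -644*½ = -322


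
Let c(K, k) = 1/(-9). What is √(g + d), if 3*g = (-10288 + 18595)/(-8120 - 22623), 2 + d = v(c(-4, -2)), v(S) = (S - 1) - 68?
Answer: I*√120144943/1299 ≈ 8.4381*I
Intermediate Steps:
c(K, k) = -⅑
v(S) = -69 + S (v(S) = (-1 + S) - 68 = -69 + S)
d = -640/9 (d = -2 + (-69 - ⅑) = -2 - 622/9 = -640/9 ≈ -71.111)
g = -39/433 (g = ((-10288 + 18595)/(-8120 - 22623))/3 = (8307/(-30743))/3 = (8307*(-1/30743))/3 = (⅓)*(-117/433) = -39/433 ≈ -0.090069)
√(g + d) = √(-39/433 - 640/9) = √(-277471/3897) = I*√120144943/1299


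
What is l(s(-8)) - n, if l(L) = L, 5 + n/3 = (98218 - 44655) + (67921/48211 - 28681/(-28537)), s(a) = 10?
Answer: -221051061535652/1375797307 ≈ -1.6067e+5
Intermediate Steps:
n = 221064819508722/1375797307 (n = -15 + 3*((98218 - 44655) + (67921/48211 - 28681/(-28537))) = -15 + 3*(53563 + (67921*(1/48211) - 28681*(-1/28537))) = -15 + 3*(53563 + (67921/48211 + 28681/28537)) = -15 + 3*(53563 + 3321001268/1375797307) = -15 + 3*(73695152156109/1375797307) = -15 + 221085456468327/1375797307 = 221064819508722/1375797307 ≈ 1.6068e+5)
l(s(-8)) - n = 10 - 1*221064819508722/1375797307 = 10 - 221064819508722/1375797307 = -221051061535652/1375797307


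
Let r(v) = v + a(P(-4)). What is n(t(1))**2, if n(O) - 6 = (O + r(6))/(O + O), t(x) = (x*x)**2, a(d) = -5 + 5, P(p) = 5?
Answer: 361/4 ≈ 90.250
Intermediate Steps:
a(d) = 0
t(x) = x**4 (t(x) = (x**2)**2 = x**4)
r(v) = v (r(v) = v + 0 = v)
n(O) = 6 + (6 + O)/(2*O) (n(O) = 6 + (O + 6)/(O + O) = 6 + (6 + O)/((2*O)) = 6 + (6 + O)*(1/(2*O)) = 6 + (6 + O)/(2*O))
n(t(1))**2 = (13/2 + 3/(1**4))**2 = (13/2 + 3/1)**2 = (13/2 + 3*1)**2 = (13/2 + 3)**2 = (19/2)**2 = 361/4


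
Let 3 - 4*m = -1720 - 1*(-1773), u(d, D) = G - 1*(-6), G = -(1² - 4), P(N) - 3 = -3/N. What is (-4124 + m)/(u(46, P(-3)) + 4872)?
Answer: -8273/9762 ≈ -0.84747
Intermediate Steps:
P(N) = 3 - 3/N
G = 3 (G = -(1 - 4) = -1*(-3) = 3)
u(d, D) = 9 (u(d, D) = 3 - 1*(-6) = 3 + 6 = 9)
m = -25/2 (m = ¾ - (-1720 - 1*(-1773))/4 = ¾ - (-1720 + 1773)/4 = ¾ - ¼*53 = ¾ - 53/4 = -25/2 ≈ -12.500)
(-4124 + m)/(u(46, P(-3)) + 4872) = (-4124 - 25/2)/(9 + 4872) = -8273/2/4881 = -8273/2*1/4881 = -8273/9762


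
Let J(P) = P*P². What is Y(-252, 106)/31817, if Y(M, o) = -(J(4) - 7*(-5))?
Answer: -99/31817 ≈ -0.0031115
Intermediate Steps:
J(P) = P³
Y(M, o) = -99 (Y(M, o) = -(4³ - 7*(-5)) = -(64 + 35) = -1*99 = -99)
Y(-252, 106)/31817 = -99/31817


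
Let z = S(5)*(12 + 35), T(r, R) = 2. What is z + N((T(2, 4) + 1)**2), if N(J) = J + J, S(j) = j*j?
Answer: 1193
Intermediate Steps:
S(j) = j**2
N(J) = 2*J
z = 1175 (z = 5**2*(12 + 35) = 25*47 = 1175)
z + N((T(2, 4) + 1)**2) = 1175 + 2*(2 + 1)**2 = 1175 + 2*3**2 = 1175 + 2*9 = 1175 + 18 = 1193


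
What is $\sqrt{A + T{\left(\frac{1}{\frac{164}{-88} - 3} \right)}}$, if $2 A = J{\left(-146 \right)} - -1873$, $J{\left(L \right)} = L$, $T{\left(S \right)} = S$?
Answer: $\frac{\sqrt{39535430}}{214} \approx 29.382$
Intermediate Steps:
$A = \frac{1727}{2}$ ($A = \frac{-146 - -1873}{2} = \frac{-146 + 1873}{2} = \frac{1}{2} \cdot 1727 = \frac{1727}{2} \approx 863.5$)
$\sqrt{A + T{\left(\frac{1}{\frac{164}{-88} - 3} \right)}} = \sqrt{\frac{1727}{2} + \frac{1}{\frac{164}{-88} - 3}} = \sqrt{\frac{1727}{2} + \frac{1}{164 \left(- \frac{1}{88}\right) - 3}} = \sqrt{\frac{1727}{2} + \frac{1}{- \frac{41}{22} - 3}} = \sqrt{\frac{1727}{2} + \frac{1}{- \frac{107}{22}}} = \sqrt{\frac{1727}{2} - \frac{22}{107}} = \sqrt{\frac{184745}{214}} = \frac{\sqrt{39535430}}{214}$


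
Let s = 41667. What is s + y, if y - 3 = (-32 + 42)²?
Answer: 41770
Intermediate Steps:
y = 103 (y = 3 + (-32 + 42)² = 3 + 10² = 3 + 100 = 103)
s + y = 41667 + 103 = 41770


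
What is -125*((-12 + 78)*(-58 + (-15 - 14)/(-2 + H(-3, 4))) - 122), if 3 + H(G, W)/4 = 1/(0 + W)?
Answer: 6179500/13 ≈ 4.7535e+5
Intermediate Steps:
H(G, W) = -12 + 4/W (H(G, W) = -12 + 4/(0 + W) = -12 + 4/W)
-125*((-12 + 78)*(-58 + (-15 - 14)/(-2 + H(-3, 4))) - 122) = -125*((-12 + 78)*(-58 + (-15 - 14)/(-2 + (-12 + 4/4))) - 122) = -125*(66*(-58 - 29/(-2 + (-12 + 4*(1/4)))) - 122) = -125*(66*(-58 - 29/(-2 + (-12 + 1))) - 122) = -125*(66*(-58 - 29/(-2 - 11)) - 122) = -125*(66*(-58 - 29/(-13)) - 122) = -125*(66*(-58 - 29*(-1/13)) - 122) = -125*(66*(-58 + 29/13) - 122) = -125*(66*(-725/13) - 122) = -125*(-47850/13 - 122) = -125*(-49436/13) = 6179500/13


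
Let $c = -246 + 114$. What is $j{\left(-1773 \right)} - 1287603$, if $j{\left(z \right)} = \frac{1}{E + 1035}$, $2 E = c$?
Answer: $- \frac{1247687306}{969} \approx -1.2876 \cdot 10^{6}$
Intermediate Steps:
$c = -132$
$E = -66$ ($E = \frac{1}{2} \left(-132\right) = -66$)
$j{\left(z \right)} = \frac{1}{969}$ ($j{\left(z \right)} = \frac{1}{-66 + 1035} = \frac{1}{969}$)
$j{\left(-1773 \right)} - 1287603 = \frac{1}{969} - 1287603 = - \frac{1247687306}{969}$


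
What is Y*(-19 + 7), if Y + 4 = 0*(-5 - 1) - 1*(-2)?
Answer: 24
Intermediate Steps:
Y = -2 (Y = -4 + (0*(-5 - 1) - 1*(-2)) = -4 + (0*(-6) + 2) = -4 + (0 + 2) = -4 + 2 = -2)
Y*(-19 + 7) = -2*(-19 + 7) = -2*(-12) = 24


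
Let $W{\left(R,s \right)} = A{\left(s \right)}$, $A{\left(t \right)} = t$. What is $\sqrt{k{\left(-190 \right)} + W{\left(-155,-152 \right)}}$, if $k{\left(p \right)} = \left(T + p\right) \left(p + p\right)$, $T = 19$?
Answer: $2 \sqrt{16207} \approx 254.61$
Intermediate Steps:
$W{\left(R,s \right)} = s$
$k{\left(p \right)} = 2 p \left(19 + p\right)$ ($k{\left(p \right)} = \left(19 + p\right) \left(p + p\right) = \left(19 + p\right) 2 p = 2 p \left(19 + p\right)$)
$\sqrt{k{\left(-190 \right)} + W{\left(-155,-152 \right)}} = \sqrt{2 \left(-190\right) \left(19 - 190\right) - 152} = \sqrt{2 \left(-190\right) \left(-171\right) - 152} = \sqrt{64980 - 152} = \sqrt{64828} = 2 \sqrt{16207}$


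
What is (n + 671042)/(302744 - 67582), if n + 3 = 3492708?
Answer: 4163747/235162 ≈ 17.706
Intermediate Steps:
n = 3492705 (n = -3 + 3492708 = 3492705)
(n + 671042)/(302744 - 67582) = (3492705 + 671042)/(302744 - 67582) = 4163747/235162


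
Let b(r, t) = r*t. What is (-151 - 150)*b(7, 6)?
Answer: -12642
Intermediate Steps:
(-151 - 150)*b(7, 6) = (-151 - 150)*(7*6) = -301*42 = -12642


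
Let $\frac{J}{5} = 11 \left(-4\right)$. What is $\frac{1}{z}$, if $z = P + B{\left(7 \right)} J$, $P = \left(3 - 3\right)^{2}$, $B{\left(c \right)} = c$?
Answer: $- \frac{1}{1540} \approx -0.00064935$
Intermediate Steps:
$J = -220$ ($J = 5 \cdot 11 \left(-4\right) = 5 \left(-44\right) = -220$)
$P = 0$ ($P = 0^{2} = 0$)
$z = -1540$ ($z = 0 + 7 \left(-220\right) = 0 - 1540 = -1540$)
$\frac{1}{z} = \frac{1}{-1540} = - \frac{1}{1540}$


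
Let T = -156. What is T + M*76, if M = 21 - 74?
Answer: -4184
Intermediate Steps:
M = -53
T + M*76 = -156 - 53*76 = -156 - 4028 = -4184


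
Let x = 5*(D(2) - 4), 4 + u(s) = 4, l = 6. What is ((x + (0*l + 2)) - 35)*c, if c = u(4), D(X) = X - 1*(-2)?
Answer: 0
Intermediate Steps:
u(s) = 0 (u(s) = -4 + 4 = 0)
D(X) = 2 + X (D(X) = X + 2 = 2 + X)
x = 0 (x = 5*((2 + 2) - 4) = 5*(4 - 4) = 5*0 = 0)
c = 0
((x + (0*l + 2)) - 35)*c = ((0 + (0*6 + 2)) - 35)*0 = ((0 + (0 + 2)) - 35)*0 = ((0 + 2) - 35)*0 = (2 - 35)*0 = -33*0 = 0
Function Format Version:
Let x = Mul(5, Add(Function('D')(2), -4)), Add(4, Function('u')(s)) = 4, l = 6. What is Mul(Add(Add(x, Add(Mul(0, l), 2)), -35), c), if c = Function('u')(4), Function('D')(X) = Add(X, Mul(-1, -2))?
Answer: 0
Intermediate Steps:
Function('u')(s) = 0 (Function('u')(s) = Add(-4, 4) = 0)
Function('D')(X) = Add(2, X) (Function('D')(X) = Add(X, 2) = Add(2, X))
x = 0 (x = Mul(5, Add(Add(2, 2), -4)) = Mul(5, Add(4, -4)) = Mul(5, 0) = 0)
c = 0
Mul(Add(Add(x, Add(Mul(0, l), 2)), -35), c) = Mul(Add(Add(0, Add(Mul(0, 6), 2)), -35), 0) = Mul(Add(Add(0, Add(0, 2)), -35), 0) = Mul(Add(Add(0, 2), -35), 0) = Mul(Add(2, -35), 0) = Mul(-33, 0) = 0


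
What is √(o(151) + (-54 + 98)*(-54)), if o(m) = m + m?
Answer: I*√2074 ≈ 45.541*I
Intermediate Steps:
o(m) = 2*m
√(o(151) + (-54 + 98)*(-54)) = √(2*151 + (-54 + 98)*(-54)) = √(302 + 44*(-54)) = √(302 - 2376) = √(-2074) = I*√2074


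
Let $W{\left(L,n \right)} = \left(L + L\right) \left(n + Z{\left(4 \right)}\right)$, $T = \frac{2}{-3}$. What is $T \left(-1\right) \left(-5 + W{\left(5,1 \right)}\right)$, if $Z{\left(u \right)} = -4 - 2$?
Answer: $- \frac{110}{3} \approx -36.667$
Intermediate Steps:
$Z{\left(u \right)} = -6$
$T = - \frac{2}{3}$ ($T = 2 \left(- \frac{1}{3}\right) = - \frac{2}{3} \approx -0.66667$)
$W{\left(L,n \right)} = 2 L \left(-6 + n\right)$ ($W{\left(L,n \right)} = \left(L + L\right) \left(n - 6\right) = 2 L \left(-6 + n\right)$)
$T \left(-1\right) \left(-5 + W{\left(5,1 \right)}\right) = \left(- \frac{2}{3}\right) \left(-1\right) \left(-5 + 2 \cdot 5 \left(-6 + 1\right)\right) = \frac{2 \left(-5 + 2 \cdot 5 \left(-5\right)\right)}{3} = \frac{2 \left(-5 - 50\right)}{3} = \frac{2}{3} \left(-55\right) = - \frac{110}{3}$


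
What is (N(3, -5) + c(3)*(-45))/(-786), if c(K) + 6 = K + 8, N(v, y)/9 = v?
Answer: 33/131 ≈ 0.25191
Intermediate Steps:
N(v, y) = 9*v
c(K) = 2 + K (c(K) = -6 + (K + 8) = -6 + (8 + K) = 2 + K)
(N(3, -5) + c(3)*(-45))/(-786) = (9*3 + (2 + 3)*(-45))/(-786) = (27 + 5*(-45))*(-1/786) = (27 - 225)*(-1/786) = -198*(-1/786) = 33/131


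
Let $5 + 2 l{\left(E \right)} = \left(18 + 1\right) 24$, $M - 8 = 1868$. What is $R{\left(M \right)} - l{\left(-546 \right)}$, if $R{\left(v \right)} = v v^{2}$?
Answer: $\frac{13204698301}{2} \approx 6.6024 \cdot 10^{9}$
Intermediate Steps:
$M = 1876$ ($M = 8 + 1868 = 1876$)
$R{\left(v \right)} = v^{3}$
$l{\left(E \right)} = \frac{451}{2}$ ($l{\left(E \right)} = - \frac{5}{2} + \frac{\left(18 + 1\right) 24}{2} = - \frac{5}{2} + \frac{19 \cdot 24}{2} = - \frac{5}{2} + \frac{1}{2} \cdot 456 = - \frac{5}{2} + 228 = \frac{451}{2}$)
$R{\left(M \right)} - l{\left(-546 \right)} = 1876^{3} - \frac{451}{2} = 6602349376 - \frac{451}{2} = \frac{13204698301}{2}$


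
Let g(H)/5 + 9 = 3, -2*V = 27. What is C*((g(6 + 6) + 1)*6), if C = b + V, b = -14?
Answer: 4785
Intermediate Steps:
V = -27/2 (V = -½*27 = -27/2 ≈ -13.500)
C = -55/2 (C = -14 - 27/2 = -55/2 ≈ -27.500)
g(H) = -30 (g(H) = -45 + 5*3 = -45 + 15 = -30)
C*((g(6 + 6) + 1)*6) = -55*(-30 + 1)*6/2 = -(-1595)*6/2 = -55/2*(-174) = 4785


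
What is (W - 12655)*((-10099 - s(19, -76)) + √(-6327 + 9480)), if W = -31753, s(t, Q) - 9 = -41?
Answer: 447055336 - 44408*√3153 ≈ 4.4456e+8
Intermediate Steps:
s(t, Q) = -32 (s(t, Q) = 9 - 41 = -32)
(W - 12655)*((-10099 - s(19, -76)) + √(-6327 + 9480)) = (-31753 - 12655)*((-10099 - 1*(-32)) + √(-6327 + 9480)) = -44408*((-10099 + 32) + √3153) = -44408*(-10067 + √3153) = 447055336 - 44408*√3153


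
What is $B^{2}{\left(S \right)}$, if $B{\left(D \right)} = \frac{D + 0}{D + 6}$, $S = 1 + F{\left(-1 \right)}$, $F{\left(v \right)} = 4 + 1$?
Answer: $\frac{1}{4} \approx 0.25$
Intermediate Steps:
$F{\left(v \right)} = 5$
$S = 6$ ($S = 1 + 5 = 6$)
$B{\left(D \right)} = \frac{D}{6 + D}$
$B^{2}{\left(S \right)} = \left(\frac{6}{6 + 6}\right)^{2} = \left(\frac{6}{12}\right)^{2} = \left(6 \cdot \frac{1}{12}\right)^{2} = \left(\frac{1}{2}\right)^{2} = \frac{1}{4}$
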